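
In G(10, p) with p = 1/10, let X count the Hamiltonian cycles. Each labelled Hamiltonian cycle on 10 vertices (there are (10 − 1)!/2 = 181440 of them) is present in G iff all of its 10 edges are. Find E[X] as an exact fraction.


K_10 has (10 − 1)!/2 = 181440 labelled Hamiltonian cycles.
For each such Hamiltonian cycle H, let X_H = 1 if all 10 edges of H are present in G. Then P[X_H = 1] = p^{10} = (1/10)^{10} = 1/10000000000.
Summing the indicators: E[X] = Σ_H E[X_H] = 181440 · p^{10} = 181440 · 1/10000000000 = 567/31250000.
Numerically: E[X] ≈ 1.81e-05.

E[X] = 181440 · (1/10)^{10} = 567/31250000 ≈ 1.81e-05.


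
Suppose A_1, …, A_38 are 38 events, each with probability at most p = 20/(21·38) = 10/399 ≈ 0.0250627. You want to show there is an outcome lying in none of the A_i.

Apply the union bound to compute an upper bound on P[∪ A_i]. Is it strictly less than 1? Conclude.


Union bound: P[∪_{i=1}^{38} A_i] ≤ Σ_i P[A_i] ≤ 38·p = 38·(10/399) = 20/21.
Numerically: 20/21 ≈ 0.9523810.
Is 20/21 < 1? YES.
Since P[∪ A_i] ≤ 20/21 < 1, the complement has P[∩ A_i^c] ≥ 1 − 20/21 = 1/21 > 0, so some outcome avoids every A_i.

38·p = 20/21 ≈ 0.9523810; existence CERTIFIED by the union bound.


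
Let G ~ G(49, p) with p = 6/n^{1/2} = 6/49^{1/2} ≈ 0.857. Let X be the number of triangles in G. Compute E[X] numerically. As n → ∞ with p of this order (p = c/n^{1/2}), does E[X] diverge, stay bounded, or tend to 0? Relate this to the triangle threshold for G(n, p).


Number of potential triangles: C(49, 3) = 18424.
Each occurs with probability p³ ≈ (0.857)³ ≈ 6.29738e-01.
By linearity: E[X] = C(49, 3)·p³ ≈ 18424 · 6.29738e-01 ≈ 11602.286.
Since α = 1/2 < 1, p = c/n^{1/2} ≫ 1/n is above the triangle threshold p ~ 1/n. Asymptotically E[X] ~ (c³/6)·n^{3(1−α)} = (6³/6)·n^{1.5} → ∞; triangles are abundant w.h.p.

E[X] ≈ 11602.286; in regime p = Θ(1/n^{1/2}) E[X] diverges (above the triangle threshold p ~ 1/n).


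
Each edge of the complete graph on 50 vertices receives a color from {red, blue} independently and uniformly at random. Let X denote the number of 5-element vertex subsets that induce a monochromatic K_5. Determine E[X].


Let X = Σ_S X_S over the C(50, 5) = 2118760 subsets S of size 5, where X_S = 1 if the K_5 on S is monochromatic.
For a fixed S, the K_5 on S has C(5, 2) = 10 edges. P[all 10 edges red] = (1/2)^10, and likewise for blue, so P[monochromatic] = 2·(1/2)^10 = 2^{1 − 10} = 1/512.
By linearity of expectation: E[X] = C(50, 5) · 2^{1 − 10} = 2118760 · 1/512 = 264845/64.
Numerically: E[X] ≈ 4138.203.

E[X] = C(50,5)·2^(1−C(5,2)) = 264845/64 ≈ 4138.203.


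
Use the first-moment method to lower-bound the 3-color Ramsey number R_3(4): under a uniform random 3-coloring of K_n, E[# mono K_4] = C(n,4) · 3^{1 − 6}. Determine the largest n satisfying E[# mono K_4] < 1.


We need C(n, 4) · 3^{1 − 6} < 1, i.e. C(n, 4) < 3^{6 − 1} = 243.
Check values of n near the boundary:
  n = 7: C(7, 4) = 35; 35 < 243? YES
  n = 8: C(8, 4) = 70; 70 < 243? YES
  n = 9: C(9, 4) = 126; 126 < 243? YES
  n = 10: C(10, 4) = 210; 210 < 243? YES
  n = 11: C(11, 4) = 330; 330 < 243? NO
  n = 12: C(12, 4) = 495; 495 < 243? NO
  n = 13: C(13, 4) = 715; 715 < 243? NO
The largest n with C(n, 4) < 243 is n = 10 (where E[X] = 70/81 ≈ 0.864). Hence R_3(4) > 10, i.e. R_3(4) ≥ 11.

Largest n = 10; hence R_3(4) > 10.


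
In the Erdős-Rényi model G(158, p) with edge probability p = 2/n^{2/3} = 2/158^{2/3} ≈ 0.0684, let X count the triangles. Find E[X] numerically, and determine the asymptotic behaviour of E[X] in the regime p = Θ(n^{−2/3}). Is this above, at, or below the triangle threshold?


Number of potential triangles: C(158, 3) = 644956.
Each occurs with probability p³ ≈ (0.0684)³ ≈ 3.20461e-04.
By linearity: E[X] = C(158, 3)·p³ ≈ 644956 · 3.20461e-04 ≈ 206.684.
Since α = 2/3 < 1, p = c/n^{2/3} ≫ 1/n is above the triangle threshold p ~ 1/n. Asymptotically E[X] ~ (c³/6)·n^{3(1−α)} = (2³/6)·n^{1} → ∞; triangles are abundant w.h.p.

E[X] ≈ 206.684; in regime p = Θ(1/n^{2/3}) E[X] diverges (above the triangle threshold p ~ 1/n).


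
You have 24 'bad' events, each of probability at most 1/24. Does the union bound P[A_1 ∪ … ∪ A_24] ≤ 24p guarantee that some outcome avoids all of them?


Union bound: P[∪_{i=1}^{24} A_i] ≤ Σ_i P[A_i] ≤ 24·p = 24·(1/24) = 1.
Numerically: 1 ≈ 1.0000.
Is 1 < 1? NO.
Since the bound 1 is ≥ 1, the union bound is uninformative here; it does NOT by itself certify existence.

24·p = 1 ≈ 1.0000; existence NOT certified by the union bound.


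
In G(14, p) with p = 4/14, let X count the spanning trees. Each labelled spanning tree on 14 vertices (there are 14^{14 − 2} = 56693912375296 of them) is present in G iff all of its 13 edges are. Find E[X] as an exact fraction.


K_14 has 14^{14 − 2} = 56693912375296 labelled spanning trees.
For each such spanning tree H, let X_H = 1 if all 13 edges of H are present in G. Then P[X_H = 1] = p^{13} = (2/7)^{13} = 8192/96889010407.
Summing the indicators: E[X] = Σ_H E[X_H] = 56693912375296 · p^{13} = 56693912375296 · 8192/96889010407 = 33554432/7.
Numerically: E[X] ≈ 4.793e+06.

E[X] = 56693912375296 · (2/7)^{13} = 33554432/7 ≈ 4.793e+06.


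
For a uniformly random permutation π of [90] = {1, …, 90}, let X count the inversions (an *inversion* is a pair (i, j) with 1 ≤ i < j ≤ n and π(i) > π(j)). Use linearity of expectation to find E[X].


Write X = Σ X_I over the C(90, 2) = 4005 pairs i < j, with X_I the indicator of one inversion.
There are 4005 indicators.
For each fixed pair i < j, the values π(i) and π(j) are two distinct elements of {1, …, 90} in uniformly random order; by symmetry P[π(i) > π(j)] = 1/2.
By linearity: E[X] = 4005 · (1/2) = C(90, 2) · (1/2) = 4005/2 = 4005/2 ≈ 2002.500.

E[X] = 4005/2 = 2002.500.


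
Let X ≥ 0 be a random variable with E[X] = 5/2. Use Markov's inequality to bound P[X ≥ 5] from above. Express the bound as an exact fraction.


μ = E[X] = 5/2, a = 5.
Markov: P[X ≥ 5] ≤ μ/a = (5/2)/5 = 1/2.
Numerically: ≈ 0.500.
(Since a = 5 > μ = 2.500, the bound 1/2 is < 1 and informative.)

P[X ≥ 5] ≤ 1/2 ≈ 0.500.


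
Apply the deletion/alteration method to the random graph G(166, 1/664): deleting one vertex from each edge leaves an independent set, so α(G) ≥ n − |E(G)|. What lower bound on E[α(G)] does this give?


E[|E(G)|] = C(166, 2)·p = 13695 · (1/664) = 165/8.
E[α(G)] ≥ n − E[|E(G)|] = 166 − 165/8 = 1163/8.
Numerically: ≈ 145.37500.
(This is only a lower bound; the true E[α(G)] may be larger.)

E[α(G)] ≥ 1163/8 ≈ 145.37500.


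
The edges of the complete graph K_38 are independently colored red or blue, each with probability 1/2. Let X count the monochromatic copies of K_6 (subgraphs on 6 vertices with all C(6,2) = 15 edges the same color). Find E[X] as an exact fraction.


Let X = Σ_S X_S over the C(38, 6) = 2760681 subsets S of size 6, where X_S = 1 if the K_6 on S is monochromatic.
For a fixed S, the K_6 on S has C(6, 2) = 15 edges. P[all 15 edges red] = (1/2)^15, and likewise for blue, so P[monochromatic] = 2·(1/2)^15 = 2^{1 − 15} = 1/16384.
By linearity: E[X] = C(38, 6) · 2^{1 − 15} = 2760681 · 1/16384 = 2760681/16384.
Numerically: E[X] ≈ 168.498596.

E[X] = C(38,6)·2^(1−C(6,2)) = 2760681/16384 ≈ 168.498596.


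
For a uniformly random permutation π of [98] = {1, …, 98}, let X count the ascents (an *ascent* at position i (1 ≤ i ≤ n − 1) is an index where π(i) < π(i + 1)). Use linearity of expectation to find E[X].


Write X = Σ X_I over i = 1, …, 97, with X_I the indicator of one ascent.
There are 97 indicators.
For each fixed i, the pair (π(i), π(i+1)) is a uniformly random ordered pair of distinct values from {1, …, 98}; by symmetry P[π(i) < π(i+1)] = 1/2.
By linearity: E[X] = 97 · (1/2) = (98 − 1) · (1/2) = 97/2 ≈ 48.500000.

E[X] = 97/2 = 48.500000.


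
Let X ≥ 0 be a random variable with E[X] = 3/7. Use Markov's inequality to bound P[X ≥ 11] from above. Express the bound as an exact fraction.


μ = E[X] = 3/7, a = 11.
Markov: P[X ≥ 11] ≤ μ/a = (3/7)/11 = 3/77.
Numerically: ≈ 0.039.
(Since a = 11 > μ = 0.429, the bound 3/77 is < 1 and informative.)

P[X ≥ 11] ≤ 3/77 ≈ 0.039.


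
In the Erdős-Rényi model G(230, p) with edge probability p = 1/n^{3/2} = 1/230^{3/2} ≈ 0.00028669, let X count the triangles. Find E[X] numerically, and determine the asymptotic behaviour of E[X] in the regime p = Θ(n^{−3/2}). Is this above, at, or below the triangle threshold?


Number of potential triangles: C(230, 3) = 2001460.
Each occurs with probability p³ ≈ (0.00028669)³ ≈ 2.3562683e-11.
By linearity: E[X] = C(230, 3)·p³ ≈ 2001460 · 2.3562683e-11 ≈ 0.00005.
Since α = 3/2 > 1, p = c/n^{3/2} = o(1/n) is below the triangle threshold p ~ 1/n. Asymptotically E[X] ~ (c³/6)·n^{3(1−α)} = (1³/6)·n^{-1.5} → 0, so by Markov's inequality G has no triangles w.h.p.

E[X] ≈ 0.00005; in regime p = Θ(1/n^{3/2}) E[X] tends to 0 (below the triangle threshold p ~ 1/n).


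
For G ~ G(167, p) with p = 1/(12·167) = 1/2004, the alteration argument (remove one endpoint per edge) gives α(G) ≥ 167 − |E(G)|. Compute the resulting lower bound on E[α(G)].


E[|E(G)|] = C(167, 2)·p = 13861 · (1/2004) = 83/12.
E[α(G)] ≥ n − E[|E(G)|] = 167 − 83/12 = 1921/12.
Numerically: ≈ 160.0833.
(This is only a lower bound; the true E[α(G)] may be larger.)

E[α(G)] ≥ 1921/12 ≈ 160.0833.


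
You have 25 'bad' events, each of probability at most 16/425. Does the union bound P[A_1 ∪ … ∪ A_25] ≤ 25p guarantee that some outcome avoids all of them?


Union bound: P[∪_{i=1}^{25} A_i] ≤ Σ_i P[A_i] ≤ 25·p = 25·(16/425) = 16/17.
Numerically: 16/17 ≈ 0.941176.
Is 16/17 < 1? YES.
Since P[∪ A_i] ≤ 16/17 < 1, the complement has P[∩ A_i^c] ≥ 1 − 16/17 = 1/17 > 0, so some outcome avoids every A_i.

25·p = 16/17 ≈ 0.941176; existence CERTIFIED by the union bound.


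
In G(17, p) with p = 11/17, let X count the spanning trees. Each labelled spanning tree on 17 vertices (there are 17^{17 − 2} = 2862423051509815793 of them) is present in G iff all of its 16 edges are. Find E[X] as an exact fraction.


K_17 has 17^{17 − 2} = 2862423051509815793 labelled spanning trees.
For each such spanning tree H, let X_H = 1 if all 16 edges of H are present in G. Then P[X_H = 1] = p^{16} = (11/17)^{16} = 45949729863572161/48661191875666868481.
By linearity: E[X] = Σ_H E[X_H] = 2862423051509815793 · p^{16} = 2862423051509815793 · 45949729863572161/48661191875666868481 = 45949729863572161/17.
Numerically: E[X] ≈ 2.7029e+15.

E[X] = 2862423051509815793 · (11/17)^{16} = 45949729863572161/17 ≈ 2.7029e+15.


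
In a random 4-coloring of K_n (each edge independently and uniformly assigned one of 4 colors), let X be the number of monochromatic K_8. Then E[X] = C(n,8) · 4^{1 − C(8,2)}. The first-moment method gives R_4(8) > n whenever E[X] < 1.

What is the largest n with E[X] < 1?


We need C(n, 8) · 4^{1 − 28} < 1, i.e. C(n, 8) < 4^{28 − 1} = 18014398509481984.
Check values of n near the boundary:
  n = 405: C(405, 8) = 16745853821188050; 16745853821188050 < 18014398509481984? YES
  n = 406: C(406, 8) = 17082453897995850; 17082453897995850 < 18014398509481984? YES
  n = 407: C(407, 8) = 17424959239309050; 17424959239309050 < 18014398509481984? YES
  n = 408: C(408, 8) = 17773458424095231; 17773458424095231 < 18014398509481984? YES
  n = 409: C(409, 8) = 18128041135797879; 18128041135797879 < 18014398509481984? NO
The largest n with C(n, 8) < 18014398509481984 is n = 408 (where E[X] = 17773458424095231/18014398509481984 ≈ 0.9866). Hence R_4(8) > 408, i.e. R_4(8) ≥ 409.

Largest n = 408; hence R_4(8) > 408.


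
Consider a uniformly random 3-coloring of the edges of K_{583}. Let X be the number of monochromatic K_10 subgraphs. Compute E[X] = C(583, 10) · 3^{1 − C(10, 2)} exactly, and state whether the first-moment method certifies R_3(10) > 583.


E[X] = C(583, 10) · 3^{1 − 45} = 1156690232601431494120 · 3^{−44} = 1156690232601431494120/984770902183611232881.
As a reduced fraction: E[X] = 1156690232601431494120/984770902183611232881 ≈ 1.174578.
Is E[X] < 1? NO.
Since E[X] ≥ 1, the first-moment bound is inconclusive at n = 583; it does NOT by itself certify R_3(10) > 583.

E[X] = 1156690232601431494120/984770902183611232881 ≈ 1.174578; E[X] ≥ 1; first-moment method inconclusive here.


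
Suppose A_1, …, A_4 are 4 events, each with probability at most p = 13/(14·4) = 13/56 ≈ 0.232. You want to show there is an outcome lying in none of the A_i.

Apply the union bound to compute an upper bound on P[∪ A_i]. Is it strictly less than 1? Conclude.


Union bound: P[∪_{i=1}^{4} A_i] ≤ Σ_i P[A_i] ≤ 4·p = 4·(13/56) = 13/14.
Numerically: 13/14 ≈ 0.929.
Is 13/14 < 1? YES.
Since P[∪ A_i] ≤ 13/14 < 1, the complement has P[∩ A_i^c] ≥ 1 − 13/14 = 1/14 > 0, so some outcome avoids every A_i.

4·p = 13/14 ≈ 0.929; existence CERTIFIED by the union bound.


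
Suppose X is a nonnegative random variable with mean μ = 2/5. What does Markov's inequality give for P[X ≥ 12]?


μ = E[X] = 2/5, a = 12.
Markov: P[X ≥ 12] ≤ μ/a = (2/5)/12 = 1/30.
Numerically: ≈ 0.033333.
(Since a = 12 > μ = 0.400000, the bound 1/30 is < 1 and informative.)

P[X ≥ 12] ≤ 1/30 ≈ 0.033333.


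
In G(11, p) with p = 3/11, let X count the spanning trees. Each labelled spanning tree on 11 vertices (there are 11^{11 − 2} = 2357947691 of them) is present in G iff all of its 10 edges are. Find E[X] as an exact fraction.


K_11 has 11^{11 − 2} = 2357947691 labelled spanning trees.
For each such spanning tree H, let X_H = 1 if all 10 edges of H are present in G. Then P[X_H = 1] = p^{10} = (3/11)^{10} = 59049/25937424601.
By linearity: E[X] = Σ_H E[X_H] = 2357947691 · p^{10} = 2357947691 · 59049/25937424601 = 59049/11.
Numerically: E[X] ≈ 5368.

E[X] = 2357947691 · (3/11)^{10} = 59049/11 ≈ 5368.


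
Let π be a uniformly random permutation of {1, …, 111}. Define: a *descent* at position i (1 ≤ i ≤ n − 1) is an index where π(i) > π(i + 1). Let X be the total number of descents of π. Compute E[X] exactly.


Write X = Σ X_I over i = 1, …, 110, with X_I the indicator of one descent.
There are 110 indicators.
For each fixed i, the pair (π(i), π(i+1)) is a uniformly random ordered pair of distinct values from {1, …, 111}; by symmetry P[π(i) > π(i+1)] = 1/2.
By linearity: E[X] = 110 · (1/2) = (111 − 1) · (1/2) = 55 ≈ 55.000000.

E[X] = 55 = 55.000000.


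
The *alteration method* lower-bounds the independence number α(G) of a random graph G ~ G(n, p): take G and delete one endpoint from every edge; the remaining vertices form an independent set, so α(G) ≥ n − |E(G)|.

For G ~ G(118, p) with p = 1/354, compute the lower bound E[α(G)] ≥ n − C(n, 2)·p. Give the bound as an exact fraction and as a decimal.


E[|E(G)|] = C(118, 2)·p = 6903 · (1/354) = 39/2.
E[α(G)] ≥ n − E[|E(G)|] = 118 − 39/2 = 197/2.
Numerically: ≈ 98.5000.
(This is only a lower bound; the true E[α(G)] may be larger.)

E[α(G)] ≥ 197/2 ≈ 98.5000.


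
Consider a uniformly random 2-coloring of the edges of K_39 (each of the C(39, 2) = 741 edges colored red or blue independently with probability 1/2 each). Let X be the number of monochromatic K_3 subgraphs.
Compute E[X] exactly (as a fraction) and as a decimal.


Let X = Σ_S X_S over the C(39, 3) = 9139 subsets S of size 3, where X_S = 1 if the K_3 on S is monochromatic.
For a fixed S, the K_3 on S has C(3, 2) = 3 edges. P[all 3 edges red] = (1/2)^3, and likewise for blue, so P[monochromatic] = 2·(1/2)^3 = 2^{1 − 3} = 1/4.
Summing: E[X] = C(39, 3) · 2^{1 − 3} = 9139 · 1/4 = 9139/4.
Numerically: E[X] ≈ 2284.750.

E[X] = C(39,3)·2^(1−C(3,2)) = 9139/4 ≈ 2284.750.


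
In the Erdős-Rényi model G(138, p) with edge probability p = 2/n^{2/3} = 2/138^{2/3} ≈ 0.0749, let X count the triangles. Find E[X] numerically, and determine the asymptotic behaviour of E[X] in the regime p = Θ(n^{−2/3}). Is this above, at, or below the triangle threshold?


Number of potential triangles: C(138, 3) = 428536.
Each occurs with probability p³ ≈ (0.0749)³ ≈ 4.20080e-04.
By linearity: E[X] = C(138, 3)·p³ ≈ 428536 · 4.20080e-04 ≈ 180.019.
Since α = 2/3 < 1, p = c/n^{2/3} ≫ 1/n is above the triangle threshold p ~ 1/n. Asymptotically E[X] ~ (c³/6)·n^{3(1−α)} = (2³/6)·n^{1} → ∞; triangles are abundant w.h.p.

E[X] ≈ 180.019; in regime p = Θ(1/n^{2/3}) E[X] diverges (above the triangle threshold p ~ 1/n).


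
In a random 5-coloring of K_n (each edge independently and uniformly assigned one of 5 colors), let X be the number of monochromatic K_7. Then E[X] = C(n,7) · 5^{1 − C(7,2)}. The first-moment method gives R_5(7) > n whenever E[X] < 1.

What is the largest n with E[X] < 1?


We need C(n, 7) · 5^{1 − 21} < 1, i.e. C(n, 7) < 5^{21 − 1} = 95367431640625.
Check values of n near the boundary:
  n = 333: C(333, 7) = 84549532139028; 84549532139028 < 95367431640625? YES
  n = 334: C(334, 7) = 86359460961576; 86359460961576 < 95367431640625? YES
  n = 335: C(335, 7) = 88202498238195; 88202498238195 < 95367431640625? YES
  n = 336: C(336, 7) = 90079147136880; 90079147136880 < 95367431640625? YES
  n = 337: C(337, 7) = 91989916924632; 91989916924632 < 95367431640625? YES
  n = 338: C(338, 7) = 93935323022736; 93935323022736 < 95367431640625? YES
  n = 339: C(339, 7) = 95915887062372; 95915887062372 < 95367431640625? NO
  n = 340: C(340, 7) = 97932136940560; 97932136940560 < 95367431640625? NO
The largest n with C(n, 7) < 95367431640625 is n = 338 (where E[X] = 93935323022736/95367431640625 ≈ 0.985). Hence R_5(7) > 338, i.e. R_5(7) ≥ 339.

Largest n = 338; hence R_5(7) > 338.


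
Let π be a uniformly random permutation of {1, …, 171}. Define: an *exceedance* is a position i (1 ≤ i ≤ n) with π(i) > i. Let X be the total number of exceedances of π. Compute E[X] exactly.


Write X = Σ_{i=1}^{171} X_i, where X_i = 1_{π(i) > i}.
For each fixed i, π(i) is uniform over {1, …, 171} (marginal of a uniform permutation), so P[π(i) > i] = (n − i)/n. Summing: Σ_{i=1}^{171} (n − i)/n = (0 + 1 + … + 170)/171 = 171(171 − 1)/(2·171) = (171 − 1)/2.
Hence E[X] = Σ_{i=1}^{171} (171 − i)/171 = 85 ≈ 85.000000.

E[X] = 85 = 85.000000.


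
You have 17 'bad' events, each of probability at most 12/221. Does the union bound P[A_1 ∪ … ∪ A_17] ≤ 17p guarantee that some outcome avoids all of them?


Union bound: P[∪_{i=1}^{17} A_i] ≤ Σ_i P[A_i] ≤ 17·p = 17·(12/221) = 12/13.
Numerically: 12/13 ≈ 0.9231.
Is 12/13 < 1? YES.
Since P[∪ A_i] ≤ 12/13 < 1, the complement has P[∩ A_i^c] ≥ 1 − 12/13 = 1/13 > 0, so some outcome avoids every A_i.

17·p = 12/13 ≈ 0.9231; existence CERTIFIED by the union bound.


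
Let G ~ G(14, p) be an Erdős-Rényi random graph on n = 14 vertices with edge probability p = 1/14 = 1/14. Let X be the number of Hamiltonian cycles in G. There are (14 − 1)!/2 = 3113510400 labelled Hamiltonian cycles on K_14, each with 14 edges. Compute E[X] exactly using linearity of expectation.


K_14 has (14 − 1)!/2 = 3113510400 labelled Hamiltonian cycles.
For each such Hamiltonian cycle H, let X_H = 1 if all 14 edges of H are present in G. Then P[X_H = 1] = p^{14} = (1/14)^{14} = 1/11112006825558016.
Summing the indicators: E[X] = Σ_H E[X_H] = 3113510400 · p^{14} = 3113510400 · 1/11112006825558016 = 868725/3100448333024.
Numerically: E[X] ≈ 2.802e-07.

E[X] = 3113510400 · (1/14)^{14} = 868725/3100448333024 ≈ 2.802e-07.


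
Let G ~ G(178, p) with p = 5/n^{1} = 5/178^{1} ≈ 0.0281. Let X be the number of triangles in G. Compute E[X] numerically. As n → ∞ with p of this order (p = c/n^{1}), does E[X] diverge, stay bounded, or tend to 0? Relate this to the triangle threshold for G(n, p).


Number of potential triangles: C(178, 3) = 924176.
Each occurs with probability p³ ≈ (0.0281)³ ≈ 2.21641e-05.
By linearity: E[X] = C(178, 3)·p³ ≈ 924176 · 2.21641e-05 ≈ 20.484.
Here α = 1, so p = 5/n is exactly at the triangle threshold p ~ 1/n. Asymptotically E[X] → c³/6 = 5³/6 = 125/6 ≈ 20.833, a bounded constant. In this regime the triangle count is asymptotically Poisson(c³/6).

E[X] ≈ 20.484; in regime p = Θ(1/n^{1}) E[X] stays bounded (at the triangle threshold p ~ 1/n).


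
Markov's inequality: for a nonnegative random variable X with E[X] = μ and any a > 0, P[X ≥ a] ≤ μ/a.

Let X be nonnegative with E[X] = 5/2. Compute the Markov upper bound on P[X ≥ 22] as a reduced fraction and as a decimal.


μ = E[X] = 5/2, a = 22.
Markov: P[X ≥ 22] ≤ μ/a = (5/2)/22 = 5/44.
Numerically: ≈ 0.114.
(Since a = 22 > μ = 2.500, the bound 5/44 is < 1 and informative.)

P[X ≥ 22] ≤ 5/44 ≈ 0.114.


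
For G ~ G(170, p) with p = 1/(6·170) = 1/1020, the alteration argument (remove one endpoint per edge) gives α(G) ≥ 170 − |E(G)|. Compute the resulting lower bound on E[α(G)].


E[|E(G)|] = C(170, 2)·p = 14365 · (1/1020) = 169/12.
E[α(G)] ≥ n − E[|E(G)|] = 170 − 169/12 = 1871/12.
Numerically: ≈ 155.916667.
(This is only a lower bound; the true E[α(G)] may be larger.)

E[α(G)] ≥ 1871/12 ≈ 155.916667.


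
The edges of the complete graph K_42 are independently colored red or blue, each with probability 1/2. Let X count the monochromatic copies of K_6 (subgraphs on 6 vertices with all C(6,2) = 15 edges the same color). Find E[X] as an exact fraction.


Let X = Σ_S X_S over the C(42, 6) = 5245786 subsets S of size 6, where X_S = 1 if the K_6 on S is monochromatic.
For a fixed S, the K_6 on S has C(6, 2) = 15 edges. P[all 15 edges red] = (1/2)^15, and likewise for blue, so P[monochromatic] = 2·(1/2)^15 = 2^{1 − 15} = 1/16384.
By linearity: E[X] = C(42, 6) · 2^{1 − 15} = 5245786 · 1/16384 = 2622893/8192.
Numerically: E[X] ≈ 320.1774.

E[X] = C(42,6)·2^(1−C(6,2)) = 2622893/8192 ≈ 320.1774.


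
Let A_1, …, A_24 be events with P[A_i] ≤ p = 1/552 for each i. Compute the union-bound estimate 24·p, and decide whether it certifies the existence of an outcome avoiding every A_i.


Union bound: P[∪_{i=1}^{24} A_i] ≤ Σ_i P[A_i] ≤ 24·p = 24·(1/552) = 1/23.
Numerically: 1/23 ≈ 0.043478.
Is 1/23 < 1? YES.
Since P[∪ A_i] ≤ 1/23 < 1, the complement has P[∩ A_i^c] ≥ 1 − 1/23 = 22/23 > 0, so some outcome avoids every A_i.

24·p = 1/23 ≈ 0.043478; existence CERTIFIED by the union bound.


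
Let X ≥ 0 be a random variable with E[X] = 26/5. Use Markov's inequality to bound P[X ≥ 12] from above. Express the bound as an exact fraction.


μ = E[X] = 26/5, a = 12.
Markov: P[X ≥ 12] ≤ μ/a = (26/5)/12 = 13/30.
Numerically: ≈ 0.433.
(Since a = 12 > μ = 5.200, the bound 13/30 is < 1 and informative.)

P[X ≥ 12] ≤ 13/30 ≈ 0.433.


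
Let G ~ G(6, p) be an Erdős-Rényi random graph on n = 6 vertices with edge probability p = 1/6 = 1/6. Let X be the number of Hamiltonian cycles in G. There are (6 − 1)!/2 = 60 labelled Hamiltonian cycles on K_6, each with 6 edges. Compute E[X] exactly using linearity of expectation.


K_6 has (6 − 1)!/2 = 60 labelled Hamiltonian cycles.
For each such Hamiltonian cycle H, let X_H = 1 if all 6 edges of H are present in G. Then P[X_H = 1] = p^{6} = (1/6)^{6} = 1/46656.
Summing the indicators: E[X] = Σ_H E[X_H] = 60 · p^{6} = 60 · 1/46656 = 5/3888.
Numerically: E[X] ≈ 0.00129.

E[X] = 60 · (1/6)^{6} = 5/3888 ≈ 0.00129.


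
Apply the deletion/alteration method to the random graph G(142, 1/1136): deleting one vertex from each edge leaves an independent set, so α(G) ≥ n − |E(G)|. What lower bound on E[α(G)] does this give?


E[|E(G)|] = C(142, 2)·p = 10011 · (1/1136) = 141/16.
E[α(G)] ≥ n − E[|E(G)|] = 142 − 141/16 = 2131/16.
Numerically: ≈ 133.187500.
(This is only a lower bound; the true E[α(G)] may be larger.)

E[α(G)] ≥ 2131/16 ≈ 133.187500.


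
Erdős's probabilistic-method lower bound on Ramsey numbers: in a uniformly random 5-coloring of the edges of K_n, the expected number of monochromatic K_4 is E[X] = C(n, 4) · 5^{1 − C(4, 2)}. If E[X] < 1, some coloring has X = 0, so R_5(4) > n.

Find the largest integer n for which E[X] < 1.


We need C(n, 4) · 5^{1 − 6} < 1, i.e. C(n, 4) < 5^{6 − 1} = 3125.
Check values of n near the boundary:
  n = 12: C(12, 4) = 495; 495 < 3125? YES
  n = 13: C(13, 4) = 715; 715 < 3125? YES
  n = 14: C(14, 4) = 1001; 1001 < 3125? YES
  n = 15: C(15, 4) = 1365; 1365 < 3125? YES
  n = 16: C(16, 4) = 1820; 1820 < 3125? YES
  n = 17: C(17, 4) = 2380; 2380 < 3125? YES
  n = 18: C(18, 4) = 3060; 3060 < 3125? YES
  n = 19: C(19, 4) = 3876; 3876 < 3125? NO
  n = 20: C(20, 4) = 4845; 4845 < 3125? NO
  n = 21: C(21, 4) = 5985; 5985 < 3125? NO
The largest n with C(n, 4) < 3125 is n = 18 (where E[X] = 612/625 ≈ 0.97920). Hence R_5(4) > 18, i.e. R_5(4) ≥ 19.

Largest n = 18; hence R_5(4) > 18.


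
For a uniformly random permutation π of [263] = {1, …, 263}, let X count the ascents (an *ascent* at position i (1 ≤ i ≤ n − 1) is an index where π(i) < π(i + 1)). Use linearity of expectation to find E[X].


Write X = Σ X_I over i = 1, …, 262, with X_I the indicator of one ascent.
There are 262 indicators.
For each fixed i, the pair (π(i), π(i+1)) is a uniformly random ordered pair of distinct values from {1, …, 263}; by symmetry P[π(i) < π(i+1)] = 1/2.
By linearity: E[X] = 262 · (1/2) = (263 − 1) · (1/2) = 131 ≈ 131.000000.

E[X] = 131 = 131.000000.


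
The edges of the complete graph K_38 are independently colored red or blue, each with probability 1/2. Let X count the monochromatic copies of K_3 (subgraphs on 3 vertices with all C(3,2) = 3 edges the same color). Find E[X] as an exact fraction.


Let X = Σ_S X_S over the C(38, 3) = 8436 subsets S of size 3, where X_S = 1 if the K_3 on S is monochromatic.
For a fixed S, the K_3 on S has C(3, 2) = 3 edges. P[all 3 edges red] = (1/2)^3, and likewise for blue, so P[monochromatic] = 2·(1/2)^3 = 2^{1 − 3} = 1/4.
By linearity of expectation: E[X] = C(38, 3) · 2^{1 − 3} = 8436 · 1/4 = 2109.
Numerically: E[X] ≈ 2109.000000.

E[X] = C(38,3)·2^(1−C(3,2)) = 2109 ≈ 2109.000000.


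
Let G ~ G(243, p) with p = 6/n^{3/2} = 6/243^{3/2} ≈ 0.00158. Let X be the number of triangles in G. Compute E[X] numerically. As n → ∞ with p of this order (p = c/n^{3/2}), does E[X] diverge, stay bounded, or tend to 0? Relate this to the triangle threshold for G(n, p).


Number of potential triangles: C(243, 3) = 2362041.
Each occurs with probability p³ ≈ (0.00158)³ ≈ 3.97398e-09.
By linearity: E[X] = C(243, 3)·p³ ≈ 2362041 · 3.97398e-09 ≈ 0.009.
Since α = 3/2 > 1, p = c/n^{3/2} = o(1/n) is below the triangle threshold p ~ 1/n. Asymptotically E[X] ~ (c³/6)·n^{3(1−α)} = (6³/6)·n^{-1.5} → 0, so by Markov's inequality G has no triangles w.h.p.

E[X] ≈ 0.009; in regime p = Θ(1/n^{3/2}) E[X] tends to 0 (below the triangle threshold p ~ 1/n).


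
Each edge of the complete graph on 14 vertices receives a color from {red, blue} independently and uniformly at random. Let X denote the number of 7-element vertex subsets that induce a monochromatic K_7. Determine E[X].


Let X = Σ_S X_S over the C(14, 7) = 3432 subsets S of size 7, where X_S = 1 if the K_7 on S is monochromatic.
For a fixed S, the K_7 on S has C(7, 2) = 21 edges. P[all 21 edges red] = (1/2)^21, and likewise for blue, so P[monochromatic] = 2·(1/2)^21 = 2^{1 − 21} = 1/1048576.
By linearity: E[X] = C(14, 7) · 2^{1 − 21} = 3432 · 1/1048576 = 429/131072.
Numerically: E[X] ≈ 0.0033.

E[X] = C(14,7)·2^(1−C(7,2)) = 429/131072 ≈ 0.0033.


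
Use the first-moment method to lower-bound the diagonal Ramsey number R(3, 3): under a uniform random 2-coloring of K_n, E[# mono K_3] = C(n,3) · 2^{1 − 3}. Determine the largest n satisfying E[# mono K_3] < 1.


We need C(n, 3) · 2^{1 − 3} < 1, i.e. C(n, 3) < 2^{3 − 1} = 4.
Check values of n near the boundary:
  n = 3: C(3, 3) = 1; 1 < 4? YES
  n = 4: C(4, 3) = 4; 4 < 4? NO
  n = 5: C(5, 3) = 10; 10 < 4? NO
  n = 6: C(6, 3) = 20; 20 < 4? NO
The largest n with C(n, 3) < 4 is n = 3 (where E[X] = 1/4 ≈ 0.2500000). Hence R(3, 3) > 3, i.e. R(3, 3) ≥ 4.

Largest n = 3; hence R(3, 3) > 3.


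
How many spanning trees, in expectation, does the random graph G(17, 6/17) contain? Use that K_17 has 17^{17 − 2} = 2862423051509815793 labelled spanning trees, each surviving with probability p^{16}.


K_17 has 17^{17 − 2} = 2862423051509815793 labelled spanning trees.
For each such spanning tree H, let X_H = 1 if all 16 edges of H are present in G. Then P[X_H = 1] = p^{16} = (6/17)^{16} = 2821109907456/48661191875666868481.
By linearity: E[X] = Σ_H E[X_H] = 2862423051509815793 · p^{16} = 2862423051509815793 · 2821109907456/48661191875666868481 = 2821109907456/17.
Numerically: E[X] ≈ 1.6595e+11.

E[X] = 2862423051509815793 · (6/17)^{16} = 2821109907456/17 ≈ 1.6595e+11.


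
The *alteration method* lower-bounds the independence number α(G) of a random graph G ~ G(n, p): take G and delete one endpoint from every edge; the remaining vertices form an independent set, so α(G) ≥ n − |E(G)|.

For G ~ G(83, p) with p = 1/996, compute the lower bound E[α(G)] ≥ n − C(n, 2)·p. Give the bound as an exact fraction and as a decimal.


E[|E(G)|] = C(83, 2)·p = 3403 · (1/996) = 41/12.
E[α(G)] ≥ n − E[|E(G)|] = 83 − 41/12 = 955/12.
Numerically: ≈ 79.58333.
(This is only a lower bound; the true E[α(G)] may be larger.)

E[α(G)] ≥ 955/12 ≈ 79.58333.


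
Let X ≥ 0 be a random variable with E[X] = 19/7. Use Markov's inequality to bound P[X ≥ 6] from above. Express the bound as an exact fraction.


μ = E[X] = 19/7, a = 6.
Markov: P[X ≥ 6] ≤ μ/a = (19/7)/6 = 19/42.
Numerically: ≈ 0.45238.
(Since a = 6 > μ = 2.71429, the bound 19/42 is < 1 and informative.)

P[X ≥ 6] ≤ 19/42 ≈ 0.45238.


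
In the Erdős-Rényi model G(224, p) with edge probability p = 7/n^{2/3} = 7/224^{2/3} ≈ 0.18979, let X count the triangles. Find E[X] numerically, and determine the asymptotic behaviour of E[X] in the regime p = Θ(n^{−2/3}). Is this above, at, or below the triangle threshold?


Number of potential triangles: C(224, 3) = 1848224.
Each occurs with probability p³ ≈ (0.18979)³ ≈ 6.8359375e-03.
By linearity: E[X] = C(224, 3)·p³ ≈ 1848224 · 6.8359375e-03 ≈ 12634.34375.
Since α = 2/3 < 1, p = c/n^{2/3} ≫ 1/n is above the triangle threshold p ~ 1/n. Asymptotically E[X] ~ (c³/6)·n^{3(1−α)} = (7³/6)·n^{1} → ∞; triangles are abundant w.h.p.

E[X] ≈ 12634.34375; in regime p = Θ(1/n^{2/3}) E[X] diverges (above the triangle threshold p ~ 1/n).


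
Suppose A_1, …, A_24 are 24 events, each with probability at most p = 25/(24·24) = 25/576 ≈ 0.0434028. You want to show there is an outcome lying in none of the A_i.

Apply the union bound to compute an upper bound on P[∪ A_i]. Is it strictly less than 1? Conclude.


Union bound: P[∪_{i=1}^{24} A_i] ≤ Σ_i P[A_i] ≤ 24·p = 24·(25/576) = 25/24.
Numerically: 25/24 ≈ 1.0416667.
Is 25/24 < 1? NO.
Since the bound 25/24 is ≥ 1, the union bound is uninformative here; it does NOT by itself certify existence.

24·p = 25/24 ≈ 1.0416667; existence NOT certified by the union bound.


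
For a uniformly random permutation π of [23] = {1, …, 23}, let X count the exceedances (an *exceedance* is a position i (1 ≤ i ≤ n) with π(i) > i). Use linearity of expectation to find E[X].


Write X = Σ_{i=1}^{23} X_i, where X_i = 1_{π(i) > i}.
For each fixed i, π(i) is uniform over {1, …, 23} (marginal of a uniform permutation), so P[π(i) > i] = (n − i)/n. Summing: Σ_{i=1}^{23} (n − i)/n = (0 + 1 + … + 22)/23 = 23(23 − 1)/(2·23) = (23 − 1)/2.
Hence E[X] = Σ_{i=1}^{23} (23 − i)/23 = 11 ≈ 11.000.

E[X] = 11 = 11.000.


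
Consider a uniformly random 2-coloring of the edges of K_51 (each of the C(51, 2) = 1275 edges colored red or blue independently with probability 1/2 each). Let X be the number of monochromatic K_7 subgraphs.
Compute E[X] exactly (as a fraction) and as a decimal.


Let X = Σ_S X_S over the C(51, 7) = 115775100 subsets S of size 7, where X_S = 1 if the K_7 on S is monochromatic.
For a fixed S, the K_7 on S has C(7, 2) = 21 edges. P[all 21 edges red] = (1/2)^21, and likewise for blue, so P[monochromatic] = 2·(1/2)^21 = 2^{1 − 21} = 1/1048576.
By linearity: E[X] = C(51, 7) · 2^{1 − 21} = 115775100 · 1/1048576 = 28943775/262144.
Numerically: E[X] ≈ 110.41174.

E[X] = C(51,7)·2^(1−C(7,2)) = 28943775/262144 ≈ 110.41174.


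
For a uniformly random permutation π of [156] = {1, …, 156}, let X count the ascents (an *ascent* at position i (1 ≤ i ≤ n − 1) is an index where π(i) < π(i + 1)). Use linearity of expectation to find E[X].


Write X = Σ X_I over i = 1, …, 155, with X_I the indicator of one ascent.
There are 155 indicators.
For each fixed i, the pair (π(i), π(i+1)) is a uniformly random ordered pair of distinct values from {1, …, 156}; by symmetry P[π(i) < π(i+1)] = 1/2.
By linearity: E[X] = 155 · (1/2) = (156 − 1) · (1/2) = 155/2 ≈ 77.50000.

E[X] = 155/2 = 77.50000.


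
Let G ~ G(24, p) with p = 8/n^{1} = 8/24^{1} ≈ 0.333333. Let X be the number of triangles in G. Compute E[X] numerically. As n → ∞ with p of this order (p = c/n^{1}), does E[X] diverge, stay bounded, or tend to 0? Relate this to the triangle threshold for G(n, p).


Number of potential triangles: C(24, 3) = 2024.
Each occurs with probability p³ ≈ (0.333333)³ ≈ 3.70370370e-02.
By linearity: E[X] = C(24, 3)·p³ ≈ 2024 · 3.70370370e-02 ≈ 74.962963.
Here α = 1, so p = 8/n is exactly at the triangle threshold p ~ 1/n. Asymptotically E[X] → c³/6 = 8³/6 = 256/3 ≈ 85.333333, a bounded constant. In this regime the triangle count is asymptotically Poisson(c³/6).

E[X] ≈ 74.962963; in regime p = Θ(1/n^{1}) E[X] stays bounded (at the triangle threshold p ~ 1/n).


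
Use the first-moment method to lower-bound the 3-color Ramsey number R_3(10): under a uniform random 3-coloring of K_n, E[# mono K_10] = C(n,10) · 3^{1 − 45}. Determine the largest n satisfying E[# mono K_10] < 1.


We need C(n, 10) · 3^{1 − 45} < 1, i.e. C(n, 10) < 3^{45 − 1} = 984770902183611232881.
Check values of n near the boundary:
  n = 571: C(571, 10) = 937951290893172842001; 937951290893172842001 < 984770902183611232881? YES
  n = 572: C(572, 10) = 954640815642161682606; 954640815642161682606 < 984770902183611232881? YES
  n = 573: C(573, 10) = 971597135635805762226; 971597135635805762226 < 984770902183611232881? YES
  n = 574: C(574, 10) = 988824035203816502691; 988824035203816502691 < 984770902183611232881? NO
The largest n with C(n, 10) < 984770902183611232881 is n = 573 (where E[X] = 35985079097622435638/36472996377170786403 ≈ 0.98662). Hence R_3(10) > 573, i.e. R_3(10) ≥ 574.

Largest n = 573; hence R_3(10) > 573.


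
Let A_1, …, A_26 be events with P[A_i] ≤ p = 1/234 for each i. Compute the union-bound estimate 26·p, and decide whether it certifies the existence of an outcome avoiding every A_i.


Union bound: P[∪_{i=1}^{26} A_i] ≤ Σ_i P[A_i] ≤ 26·p = 26·(1/234) = 1/9.
Numerically: 1/9 ≈ 0.1111.
Is 1/9 < 1? YES.
Since P[∪ A_i] ≤ 1/9 < 1, the complement has P[∩ A_i^c] ≥ 1 − 1/9 = 8/9 > 0, so some outcome avoids every A_i.

26·p = 1/9 ≈ 0.1111; existence CERTIFIED by the union bound.


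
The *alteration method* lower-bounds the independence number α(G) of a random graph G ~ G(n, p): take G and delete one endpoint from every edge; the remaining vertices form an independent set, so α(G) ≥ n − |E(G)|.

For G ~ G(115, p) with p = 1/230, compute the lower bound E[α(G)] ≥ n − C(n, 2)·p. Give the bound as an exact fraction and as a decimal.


E[|E(G)|] = C(115, 2)·p = 6555 · (1/230) = 57/2.
E[α(G)] ≥ n − E[|E(G)|] = 115 − 57/2 = 173/2.
Numerically: ≈ 86.5000.
(This is only a lower bound; the true E[α(G)] may be larger.)

E[α(G)] ≥ 173/2 ≈ 86.5000.


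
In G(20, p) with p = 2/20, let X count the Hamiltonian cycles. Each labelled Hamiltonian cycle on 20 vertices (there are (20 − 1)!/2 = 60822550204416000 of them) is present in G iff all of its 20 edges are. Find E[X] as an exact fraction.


K_20 has (20 − 1)!/2 = 60822550204416000 labelled Hamiltonian cycles.
For each such Hamiltonian cycle H, let X_H = 1 if all 20 edges of H are present in G. Then P[X_H = 1] = p^{20} = (1/10)^{20} = 1/100000000000000000000.
By linearity: E[X] = Σ_H E[X_H] = 60822550204416000 · p^{20} = 60822550204416000 · 1/100000000000000000000 = 14849255421/24414062500000.
Numerically: E[X] ≈ 0.000608226.

E[X] = 60822550204416000 · (1/10)^{20} = 14849255421/24414062500000 ≈ 0.000608226.


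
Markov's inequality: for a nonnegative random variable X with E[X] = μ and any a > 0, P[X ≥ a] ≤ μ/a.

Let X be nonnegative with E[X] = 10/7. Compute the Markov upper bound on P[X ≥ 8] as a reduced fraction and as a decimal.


μ = E[X] = 10/7, a = 8.
Markov: P[X ≥ 8] ≤ μ/a = (10/7)/8 = 5/28.
Numerically: ≈ 0.17857.
(Since a = 8 > μ = 1.42857, the bound 5/28 is < 1 and informative.)

P[X ≥ 8] ≤ 5/28 ≈ 0.17857.


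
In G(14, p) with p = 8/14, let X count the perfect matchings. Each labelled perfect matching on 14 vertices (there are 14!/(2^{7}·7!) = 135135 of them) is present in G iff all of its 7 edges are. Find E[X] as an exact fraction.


K_14 has 14!/(2^{7}·7!) = 135135 labelled perfect matchings.
For each such perfect matching H, let X_H = 1 if all 7 edges of H are present in G. Then P[X_H = 1] = p^{7} = (4/7)^{7} = 16384/823543.
Summing the indicators: E[X] = Σ_H E[X_H] = 135135 · p^{7} = 135135 · 16384/823543 = 316293120/117649.
Numerically: E[X] ≈ 2.69e+03.

E[X] = 135135 · (4/7)^{7} = 316293120/117649 ≈ 2.69e+03.


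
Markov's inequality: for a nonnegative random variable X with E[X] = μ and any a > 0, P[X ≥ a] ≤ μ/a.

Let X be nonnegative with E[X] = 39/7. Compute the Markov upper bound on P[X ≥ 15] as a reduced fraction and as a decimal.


μ = E[X] = 39/7, a = 15.
Markov: P[X ≥ 15] ≤ μ/a = (39/7)/15 = 13/35.
Numerically: ≈ 0.3714.
(Since a = 15 > μ = 5.5714, the bound 13/35 is < 1 and informative.)

P[X ≥ 15] ≤ 13/35 ≈ 0.3714.


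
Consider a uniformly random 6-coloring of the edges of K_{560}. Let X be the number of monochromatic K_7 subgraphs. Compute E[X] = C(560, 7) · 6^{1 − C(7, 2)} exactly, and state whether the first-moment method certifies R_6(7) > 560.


E[X] = C(560, 7) · 6^{1 − 21} = 3300169391659920 · 6^{−20} = 3300169391659920/3656158440062976.
As a reduced fraction: E[X] = 68753528992915/76169967501312 ≈ 0.903.
Is E[X] < 1? YES.
Since E[X] < 1, there exists a 6-coloring of K_{560} with no monochromatic K_7; hence R_6(7) > 560.

E[X] = 68753528992915/76169967501312 ≈ 0.903; E[X] < 1, so R_6(7) > 560.


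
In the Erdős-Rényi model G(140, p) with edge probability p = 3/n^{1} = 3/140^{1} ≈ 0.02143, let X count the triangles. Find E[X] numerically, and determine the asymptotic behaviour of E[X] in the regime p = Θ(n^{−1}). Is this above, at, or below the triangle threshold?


Number of potential triangles: C(140, 3) = 447580.
Each occurs with probability p³ ≈ (0.02143)³ ≈ 9.839650e-06.
By linearity: E[X] = C(140, 3)·p³ ≈ 447580 · 9.839650e-06 ≈ 4.4040.
Here α = 1, so p = 3/n is exactly at the triangle threshold p ~ 1/n. Asymptotically E[X] → c³/6 = 3³/6 = 9/2 ≈ 4.5000, a bounded constant. In this regime the triangle count is asymptotically Poisson(c³/6).

E[X] ≈ 4.4040; in regime p = Θ(1/n^{1}) E[X] stays bounded (at the triangle threshold p ~ 1/n).


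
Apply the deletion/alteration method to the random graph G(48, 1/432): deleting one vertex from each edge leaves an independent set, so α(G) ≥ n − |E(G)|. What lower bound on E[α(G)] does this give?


E[|E(G)|] = C(48, 2)·p = 1128 · (1/432) = 47/18.
E[α(G)] ≥ n − E[|E(G)|] = 48 − 47/18 = 817/18.
Numerically: ≈ 45.388889.
(This is only a lower bound; the true E[α(G)] may be larger.)

E[α(G)] ≥ 817/18 ≈ 45.388889.
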